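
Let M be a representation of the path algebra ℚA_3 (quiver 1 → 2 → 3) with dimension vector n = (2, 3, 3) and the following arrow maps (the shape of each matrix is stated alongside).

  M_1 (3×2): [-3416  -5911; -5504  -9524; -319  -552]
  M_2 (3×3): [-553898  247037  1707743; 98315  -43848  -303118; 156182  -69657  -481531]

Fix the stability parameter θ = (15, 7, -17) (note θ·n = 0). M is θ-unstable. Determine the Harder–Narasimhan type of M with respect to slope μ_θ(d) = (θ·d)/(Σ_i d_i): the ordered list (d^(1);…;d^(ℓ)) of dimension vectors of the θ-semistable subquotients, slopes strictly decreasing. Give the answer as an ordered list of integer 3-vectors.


Interval decomposition of M: I[1,3]^2, I[2,2], I[3,3].
HN type (ℓ=3): μ^(1)=7; μ^(2)=5/3; μ^(3)=-17

((0, 1, 0); (2, 2, 2); (0, 0, 1))


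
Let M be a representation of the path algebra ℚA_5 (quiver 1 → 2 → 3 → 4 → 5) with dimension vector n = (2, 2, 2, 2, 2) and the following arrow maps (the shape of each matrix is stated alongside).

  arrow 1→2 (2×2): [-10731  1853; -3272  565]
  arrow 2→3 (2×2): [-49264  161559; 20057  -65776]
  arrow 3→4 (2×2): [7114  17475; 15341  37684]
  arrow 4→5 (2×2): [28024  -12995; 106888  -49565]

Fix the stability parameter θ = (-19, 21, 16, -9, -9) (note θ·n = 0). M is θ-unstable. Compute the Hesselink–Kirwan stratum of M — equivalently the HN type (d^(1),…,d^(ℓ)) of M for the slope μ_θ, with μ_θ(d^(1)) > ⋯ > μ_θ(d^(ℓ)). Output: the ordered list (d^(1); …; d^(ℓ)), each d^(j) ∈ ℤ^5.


Via rank(M_{q-1}∘⋯∘M_p): M ≅ I[1,4], I[1,5], I[5,5].
μ_θ-semistable layers: μ^(1)=28/3; μ^(2)=19/4; μ^(3)=-9; μ^(4)=-19

((0, 1, 1, 1, 0); (0, 1, 1, 1, 1); (0, 0, 0, 0, 1); (2, 0, 0, 0, 0))


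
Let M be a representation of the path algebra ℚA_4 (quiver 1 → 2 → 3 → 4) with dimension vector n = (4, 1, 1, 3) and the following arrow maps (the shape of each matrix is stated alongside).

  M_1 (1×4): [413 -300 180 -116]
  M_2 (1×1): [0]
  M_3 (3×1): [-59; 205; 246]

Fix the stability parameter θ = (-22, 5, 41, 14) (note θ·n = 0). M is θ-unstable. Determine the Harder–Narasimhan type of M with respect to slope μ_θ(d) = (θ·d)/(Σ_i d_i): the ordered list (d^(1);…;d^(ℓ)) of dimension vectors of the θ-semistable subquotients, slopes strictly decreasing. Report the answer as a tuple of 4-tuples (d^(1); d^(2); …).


Via rank(M_{q-1}∘⋯∘M_p): M ≅ I[1,1]^3, I[1,2], I[3,4], I[4,4]^2.
μ_θ-semistable layers: μ^(1)=55/2; μ^(2)=14; μ^(3)=5; μ^(4)=-22

((0, 0, 1, 1); (0, 0, 0, 2); (0, 1, 0, 0); (4, 0, 0, 0))


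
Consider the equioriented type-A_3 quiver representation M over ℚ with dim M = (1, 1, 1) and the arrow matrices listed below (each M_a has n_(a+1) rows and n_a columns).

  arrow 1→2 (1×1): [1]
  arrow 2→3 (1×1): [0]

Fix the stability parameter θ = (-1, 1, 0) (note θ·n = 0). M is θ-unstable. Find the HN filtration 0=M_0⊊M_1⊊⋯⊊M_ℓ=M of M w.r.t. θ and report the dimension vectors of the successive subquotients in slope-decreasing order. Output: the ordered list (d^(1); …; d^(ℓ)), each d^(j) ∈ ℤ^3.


Via rank(M_{q-1}∘⋯∘M_p): M ≅ I[1,2], I[3,3].
μ_θ-semistable layers: μ^(1)=1; μ^(2)=0; μ^(3)=-1

((0, 1, 0); (0, 0, 1); (1, 0, 0))


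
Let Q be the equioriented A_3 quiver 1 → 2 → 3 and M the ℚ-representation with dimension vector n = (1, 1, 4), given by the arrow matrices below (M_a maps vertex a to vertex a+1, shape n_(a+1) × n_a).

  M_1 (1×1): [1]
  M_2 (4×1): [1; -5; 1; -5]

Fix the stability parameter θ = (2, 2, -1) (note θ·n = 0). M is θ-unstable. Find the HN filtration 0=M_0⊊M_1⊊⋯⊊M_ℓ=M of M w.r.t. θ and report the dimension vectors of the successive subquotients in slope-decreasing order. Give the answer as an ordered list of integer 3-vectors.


Interval decomposition of M: I[1,3], I[3,3]^3.
HN type (ℓ=2): μ^(1)=1; μ^(2)=-1

((1, 1, 1); (0, 0, 3))


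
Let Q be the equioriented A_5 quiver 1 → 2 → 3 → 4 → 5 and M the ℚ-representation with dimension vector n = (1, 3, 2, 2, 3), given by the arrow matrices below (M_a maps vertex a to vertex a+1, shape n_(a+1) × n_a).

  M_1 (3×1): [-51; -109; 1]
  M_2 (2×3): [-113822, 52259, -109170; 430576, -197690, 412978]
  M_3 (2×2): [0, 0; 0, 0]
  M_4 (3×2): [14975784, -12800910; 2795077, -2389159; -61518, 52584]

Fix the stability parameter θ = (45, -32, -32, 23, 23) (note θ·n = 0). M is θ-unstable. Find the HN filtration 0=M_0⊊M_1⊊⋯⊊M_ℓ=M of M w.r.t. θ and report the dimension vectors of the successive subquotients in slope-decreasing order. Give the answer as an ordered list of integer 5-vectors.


Interval decomposition of M: I[1,3], I[2,2], I[2,3], I[4,5]^2, I[5,5].
HN type (ℓ=3): μ^(1)=23; μ^(2)=-19/3; μ^(3)=-32

((0, 0, 0, 2, 3); (1, 1, 1, 0, 0); (0, 2, 1, 0, 0))


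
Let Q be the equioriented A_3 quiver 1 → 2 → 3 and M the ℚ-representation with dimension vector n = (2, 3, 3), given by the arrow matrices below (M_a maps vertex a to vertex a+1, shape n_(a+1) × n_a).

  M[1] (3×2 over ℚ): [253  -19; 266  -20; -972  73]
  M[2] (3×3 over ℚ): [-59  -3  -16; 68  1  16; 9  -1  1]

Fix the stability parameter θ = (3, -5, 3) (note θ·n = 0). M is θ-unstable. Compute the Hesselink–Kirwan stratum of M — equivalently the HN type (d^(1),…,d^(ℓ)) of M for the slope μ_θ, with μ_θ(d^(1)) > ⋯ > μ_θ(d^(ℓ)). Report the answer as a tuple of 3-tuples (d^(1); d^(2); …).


Via rank(M_{q-1}∘⋯∘M_p): M ≅ I[1,3]^2, I[2,3].
μ_θ-semistable layers: μ^(1)=3; μ^(2)=-1; μ^(3)=-5

((0, 0, 3); (2, 2, 0); (0, 1, 0))


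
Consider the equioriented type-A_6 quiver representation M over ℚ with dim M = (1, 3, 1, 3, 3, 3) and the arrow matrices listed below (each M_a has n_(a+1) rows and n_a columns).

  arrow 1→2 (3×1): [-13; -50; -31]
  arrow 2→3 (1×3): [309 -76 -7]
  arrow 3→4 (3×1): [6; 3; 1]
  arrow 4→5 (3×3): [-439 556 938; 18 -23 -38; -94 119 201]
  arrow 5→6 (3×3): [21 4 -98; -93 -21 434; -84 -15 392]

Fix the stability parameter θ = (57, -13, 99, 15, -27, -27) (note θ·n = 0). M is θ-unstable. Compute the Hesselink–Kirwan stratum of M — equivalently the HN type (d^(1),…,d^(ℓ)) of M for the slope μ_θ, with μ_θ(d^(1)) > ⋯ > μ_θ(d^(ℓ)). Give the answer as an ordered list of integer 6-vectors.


Interval decomposition of M: I[1,2], I[2,2], I[2,6], I[4,5], I[4,6], I[6,6].
HN type (ℓ=5): μ^(1)=22; μ^(2)=15; μ^(3)=-6; μ^(4)=-13; μ^(5)=-27

((1, 1, 0, 0, 0, 0); (0, 0, 1, 1, 1, 1); (0, 0, 0, 1, 1, 0); (0, 2, 0, 1, 1, 1); (0, 0, 0, 0, 0, 1))


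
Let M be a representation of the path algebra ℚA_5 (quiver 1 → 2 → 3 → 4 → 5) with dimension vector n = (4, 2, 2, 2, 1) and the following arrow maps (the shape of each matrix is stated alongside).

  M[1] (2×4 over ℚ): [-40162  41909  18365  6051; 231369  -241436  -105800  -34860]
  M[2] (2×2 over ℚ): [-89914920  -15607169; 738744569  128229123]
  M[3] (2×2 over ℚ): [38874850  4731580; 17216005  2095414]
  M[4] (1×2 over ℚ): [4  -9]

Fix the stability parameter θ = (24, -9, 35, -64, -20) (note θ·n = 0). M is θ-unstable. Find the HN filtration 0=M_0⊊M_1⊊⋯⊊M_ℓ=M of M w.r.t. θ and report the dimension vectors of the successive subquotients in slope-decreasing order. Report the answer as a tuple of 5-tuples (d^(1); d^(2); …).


Barcode: M ≅ I[1,1]^2, I[1,3], I[1,5], I[4,4]. HN layers by μ_θ (5 steps, strictly decreasing):
  μ^(1)=35; μ^(2)=24; μ^(3)=15/2; μ^(4)=-34/5; μ^(5)=-64

((0, 0, 1, 0, 0); (2, 0, 0, 0, 0); (1, 1, 0, 0, 0); (1, 1, 1, 1, 1); (0, 0, 0, 1, 0))


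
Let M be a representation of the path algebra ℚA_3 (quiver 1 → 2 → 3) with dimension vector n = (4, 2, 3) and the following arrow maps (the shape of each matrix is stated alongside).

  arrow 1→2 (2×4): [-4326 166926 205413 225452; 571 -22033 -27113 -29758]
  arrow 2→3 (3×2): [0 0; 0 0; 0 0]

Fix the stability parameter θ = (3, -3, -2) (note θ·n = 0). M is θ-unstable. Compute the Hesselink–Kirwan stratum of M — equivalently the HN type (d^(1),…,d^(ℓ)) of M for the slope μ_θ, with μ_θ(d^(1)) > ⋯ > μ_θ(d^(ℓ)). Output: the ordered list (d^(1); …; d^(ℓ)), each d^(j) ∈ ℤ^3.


Interval decomposition of M: I[1,1]^2, I[1,2]^2, I[3,3]^3.
HN type (ℓ=3): μ^(1)=3; μ^(2)=0; μ^(3)=-2

((2, 0, 0); (2, 2, 0); (0, 0, 3))


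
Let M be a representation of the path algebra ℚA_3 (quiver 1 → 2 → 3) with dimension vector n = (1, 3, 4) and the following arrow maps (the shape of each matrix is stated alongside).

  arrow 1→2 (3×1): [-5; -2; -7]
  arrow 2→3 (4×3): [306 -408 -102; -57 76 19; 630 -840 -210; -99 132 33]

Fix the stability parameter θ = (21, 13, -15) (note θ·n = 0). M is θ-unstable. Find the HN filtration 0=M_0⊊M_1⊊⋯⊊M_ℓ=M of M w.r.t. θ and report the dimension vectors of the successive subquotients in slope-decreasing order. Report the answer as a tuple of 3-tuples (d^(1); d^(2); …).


Barcode: M ≅ I[1,2], I[2,2], I[2,3], I[3,3]^3. HN layers by μ_θ (4 steps, strictly decreasing):
  μ^(1)=17; μ^(2)=13; μ^(3)=-1; μ^(4)=-15

((1, 1, 0); (0, 1, 0); (0, 1, 1); (0, 0, 3))


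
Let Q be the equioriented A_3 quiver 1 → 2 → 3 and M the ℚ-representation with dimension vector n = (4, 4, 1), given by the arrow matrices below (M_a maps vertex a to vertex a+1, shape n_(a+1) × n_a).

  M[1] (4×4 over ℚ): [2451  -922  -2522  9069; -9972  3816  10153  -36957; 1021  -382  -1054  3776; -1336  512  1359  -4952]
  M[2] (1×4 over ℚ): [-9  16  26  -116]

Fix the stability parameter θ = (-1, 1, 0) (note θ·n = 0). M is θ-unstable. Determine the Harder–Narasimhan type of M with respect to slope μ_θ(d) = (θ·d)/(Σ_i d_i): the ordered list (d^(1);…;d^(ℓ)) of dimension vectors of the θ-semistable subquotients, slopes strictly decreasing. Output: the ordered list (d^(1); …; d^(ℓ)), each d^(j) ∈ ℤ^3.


Via rank(M_{q-1}∘⋯∘M_p): M ≅ I[1,2]^3, I[1,3].
μ_θ-semistable layers: μ^(1)=1; μ^(2)=1/2; μ^(3)=-1

((0, 3, 0); (0, 1, 1); (4, 0, 0))


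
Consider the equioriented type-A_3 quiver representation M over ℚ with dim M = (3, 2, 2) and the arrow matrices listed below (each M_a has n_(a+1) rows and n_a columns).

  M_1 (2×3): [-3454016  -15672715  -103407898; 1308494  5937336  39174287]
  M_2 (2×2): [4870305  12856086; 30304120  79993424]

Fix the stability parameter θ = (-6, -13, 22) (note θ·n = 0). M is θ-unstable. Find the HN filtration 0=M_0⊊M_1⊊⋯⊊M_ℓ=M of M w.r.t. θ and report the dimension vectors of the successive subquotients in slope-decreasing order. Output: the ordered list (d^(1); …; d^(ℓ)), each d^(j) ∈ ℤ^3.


Via rank(M_{q-1}∘⋯∘M_p): M ≅ I[1,1], I[1,2], I[1,3], I[3,3].
μ_θ-semistable layers: μ^(1)=22; μ^(2)=-6; μ^(3)=-19/2

((0, 0, 2); (1, 0, 0); (2, 2, 0))


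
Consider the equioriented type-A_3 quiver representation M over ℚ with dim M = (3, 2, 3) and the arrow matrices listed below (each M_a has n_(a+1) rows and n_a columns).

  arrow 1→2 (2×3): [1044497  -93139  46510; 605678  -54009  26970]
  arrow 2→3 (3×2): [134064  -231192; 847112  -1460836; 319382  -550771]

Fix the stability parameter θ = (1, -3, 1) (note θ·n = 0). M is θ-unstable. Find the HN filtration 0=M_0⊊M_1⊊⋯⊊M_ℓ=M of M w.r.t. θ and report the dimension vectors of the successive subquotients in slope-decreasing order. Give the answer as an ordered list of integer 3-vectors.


Via rank(M_{q-1}∘⋯∘M_p): M ≅ I[1,1], I[1,2], I[1,3], I[3,3]^2.
μ_θ-semistable layers: μ^(1)=1; μ^(2)=-1

((1, 0, 3); (2, 2, 0))


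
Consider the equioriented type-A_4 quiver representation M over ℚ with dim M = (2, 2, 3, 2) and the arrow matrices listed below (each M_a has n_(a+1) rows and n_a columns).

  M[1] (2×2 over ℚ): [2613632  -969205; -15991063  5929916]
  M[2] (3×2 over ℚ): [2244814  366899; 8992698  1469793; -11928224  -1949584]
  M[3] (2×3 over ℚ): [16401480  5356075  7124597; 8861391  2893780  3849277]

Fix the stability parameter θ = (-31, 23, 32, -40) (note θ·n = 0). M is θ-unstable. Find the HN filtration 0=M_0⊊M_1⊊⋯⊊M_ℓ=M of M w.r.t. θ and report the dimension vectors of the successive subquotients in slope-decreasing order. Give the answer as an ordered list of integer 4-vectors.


Barcode: M ≅ I[1,2], I[1,4], I[3,3], I[3,4]. HN layers by μ_θ (5 steps, strictly decreasing):
  μ^(1)=32; μ^(2)=23; μ^(3)=5; μ^(4)=-4; μ^(5)=-31

((0, 0, 1, 0); (0, 1, 0, 0); (0, 1, 1, 1); (0, 0, 1, 1); (2, 0, 0, 0))


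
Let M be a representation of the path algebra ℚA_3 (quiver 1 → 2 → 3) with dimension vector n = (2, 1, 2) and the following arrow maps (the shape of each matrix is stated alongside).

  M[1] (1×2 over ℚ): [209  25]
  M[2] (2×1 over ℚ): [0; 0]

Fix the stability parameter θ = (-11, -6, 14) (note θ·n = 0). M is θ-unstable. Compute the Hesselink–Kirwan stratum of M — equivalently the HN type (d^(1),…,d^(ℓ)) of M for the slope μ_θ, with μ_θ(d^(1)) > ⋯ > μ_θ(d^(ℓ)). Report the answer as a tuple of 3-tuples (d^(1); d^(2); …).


Barcode: M ≅ I[1,1], I[1,2], I[3,3]^2. HN layers by μ_θ (3 steps, strictly decreasing):
  μ^(1)=14; μ^(2)=-6; μ^(3)=-11

((0, 0, 2); (0, 1, 0); (2, 0, 0))


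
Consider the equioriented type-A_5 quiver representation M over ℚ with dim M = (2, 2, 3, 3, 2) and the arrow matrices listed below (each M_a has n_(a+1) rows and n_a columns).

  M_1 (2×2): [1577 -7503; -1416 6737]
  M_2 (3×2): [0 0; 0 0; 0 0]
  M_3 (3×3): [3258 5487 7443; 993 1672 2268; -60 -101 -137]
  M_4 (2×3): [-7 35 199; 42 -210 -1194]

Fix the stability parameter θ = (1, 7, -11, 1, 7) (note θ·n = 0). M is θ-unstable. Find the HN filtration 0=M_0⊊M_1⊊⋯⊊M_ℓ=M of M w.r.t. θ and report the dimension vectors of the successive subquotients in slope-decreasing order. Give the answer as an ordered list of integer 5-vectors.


Via rank(M_{q-1}∘⋯∘M_p): M ≅ I[1,2]^2, I[3,3], I[3,4], I[3,5], I[4,4], I[5,5].
μ_θ-semistable layers: μ^(1)=7; μ^(2)=1; μ^(3)=-11

((0, 2, 0, 0, 2); (2, 0, 0, 3, 0); (0, 0, 3, 0, 0))


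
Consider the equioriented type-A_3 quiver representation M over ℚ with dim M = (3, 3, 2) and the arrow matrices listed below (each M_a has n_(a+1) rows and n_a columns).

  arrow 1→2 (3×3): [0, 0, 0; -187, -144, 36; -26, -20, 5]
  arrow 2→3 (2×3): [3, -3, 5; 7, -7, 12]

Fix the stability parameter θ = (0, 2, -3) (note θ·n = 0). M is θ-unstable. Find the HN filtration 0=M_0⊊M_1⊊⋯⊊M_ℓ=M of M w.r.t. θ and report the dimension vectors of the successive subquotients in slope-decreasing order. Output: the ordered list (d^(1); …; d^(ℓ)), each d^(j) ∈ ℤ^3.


Interval decomposition of M: I[1,1], I[1,3]^2, I[2,2].
HN type (ℓ=3): μ^(1)=2; μ^(2)=0; μ^(3)=-1/3

((0, 1, 0); (1, 0, 0); (2, 2, 2))


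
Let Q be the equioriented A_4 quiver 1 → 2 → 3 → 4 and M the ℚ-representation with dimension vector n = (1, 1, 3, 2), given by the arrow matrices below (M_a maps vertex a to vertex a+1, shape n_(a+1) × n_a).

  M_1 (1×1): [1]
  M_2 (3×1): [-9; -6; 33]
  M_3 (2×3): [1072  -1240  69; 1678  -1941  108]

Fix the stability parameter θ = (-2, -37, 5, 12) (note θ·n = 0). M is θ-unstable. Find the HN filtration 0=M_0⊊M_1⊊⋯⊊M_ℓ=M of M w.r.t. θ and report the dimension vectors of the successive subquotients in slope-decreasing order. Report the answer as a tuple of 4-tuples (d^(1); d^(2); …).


Barcode: M ≅ I[1,4], I[3,3], I[3,4]. HN layers by μ_θ (3 steps, strictly decreasing):
  μ^(1)=12; μ^(2)=5; μ^(3)=-39/2

((0, 0, 0, 2); (0, 0, 3, 0); (1, 1, 0, 0))


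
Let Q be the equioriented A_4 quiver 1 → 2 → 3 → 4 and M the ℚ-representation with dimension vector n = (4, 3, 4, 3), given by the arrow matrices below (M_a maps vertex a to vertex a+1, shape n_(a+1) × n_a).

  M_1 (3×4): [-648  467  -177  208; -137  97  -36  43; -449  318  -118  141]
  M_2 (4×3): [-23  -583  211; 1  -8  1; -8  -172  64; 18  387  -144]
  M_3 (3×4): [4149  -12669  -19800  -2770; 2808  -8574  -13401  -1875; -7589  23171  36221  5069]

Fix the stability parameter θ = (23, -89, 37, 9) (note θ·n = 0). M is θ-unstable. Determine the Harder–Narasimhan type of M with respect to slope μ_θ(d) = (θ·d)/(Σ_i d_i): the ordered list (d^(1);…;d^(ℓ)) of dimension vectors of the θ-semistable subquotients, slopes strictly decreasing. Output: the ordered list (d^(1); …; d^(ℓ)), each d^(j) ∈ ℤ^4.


Interval decomposition of M: I[1,1], I[1,2], I[1,3], I[1,4], I[3,4]^2.
HN type (ℓ=3): μ^(1)=37; μ^(2)=23; μ^(3)=-33

((0, 0, 1, 0); (1, 0, 3, 3); (3, 3, 0, 0))


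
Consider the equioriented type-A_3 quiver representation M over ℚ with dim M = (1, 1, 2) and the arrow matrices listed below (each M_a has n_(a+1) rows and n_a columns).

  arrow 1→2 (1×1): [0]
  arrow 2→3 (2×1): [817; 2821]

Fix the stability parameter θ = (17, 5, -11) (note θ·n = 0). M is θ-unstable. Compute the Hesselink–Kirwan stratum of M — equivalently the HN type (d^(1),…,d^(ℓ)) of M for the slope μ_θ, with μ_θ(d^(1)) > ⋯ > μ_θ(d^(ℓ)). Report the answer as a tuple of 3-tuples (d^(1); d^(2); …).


Interval decomposition of M: I[1,1], I[2,3], I[3,3].
HN type (ℓ=3): μ^(1)=17; μ^(2)=-3; μ^(3)=-11

((1, 0, 0); (0, 1, 1); (0, 0, 1))


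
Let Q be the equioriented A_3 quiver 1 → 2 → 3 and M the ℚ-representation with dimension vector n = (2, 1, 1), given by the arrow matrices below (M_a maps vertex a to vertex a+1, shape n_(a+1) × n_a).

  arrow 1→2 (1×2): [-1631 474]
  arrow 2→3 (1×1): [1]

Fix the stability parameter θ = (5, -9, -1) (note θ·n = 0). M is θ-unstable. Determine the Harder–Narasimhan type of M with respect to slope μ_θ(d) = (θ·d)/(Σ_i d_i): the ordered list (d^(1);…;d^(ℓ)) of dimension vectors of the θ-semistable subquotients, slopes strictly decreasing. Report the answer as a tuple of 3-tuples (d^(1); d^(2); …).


Barcode: M ≅ I[1,1], I[1,3]. HN layers by μ_θ (3 steps, strictly decreasing):
  μ^(1)=5; μ^(2)=-1; μ^(3)=-2

((1, 0, 0); (0, 0, 1); (1, 1, 0))


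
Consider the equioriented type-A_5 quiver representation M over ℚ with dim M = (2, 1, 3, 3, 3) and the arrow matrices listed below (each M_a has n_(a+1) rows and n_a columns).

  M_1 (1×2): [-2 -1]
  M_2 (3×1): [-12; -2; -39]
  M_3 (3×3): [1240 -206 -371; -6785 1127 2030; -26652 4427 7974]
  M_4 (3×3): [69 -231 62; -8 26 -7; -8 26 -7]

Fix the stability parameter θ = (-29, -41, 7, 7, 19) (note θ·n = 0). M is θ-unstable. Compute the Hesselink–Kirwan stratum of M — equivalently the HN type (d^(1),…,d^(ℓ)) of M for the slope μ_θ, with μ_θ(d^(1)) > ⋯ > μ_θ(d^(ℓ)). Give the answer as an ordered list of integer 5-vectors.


Interval decomposition of M: I[1,1], I[1,5], I[3,4], I[3,5], I[5,5].
HN type (ℓ=4): μ^(1)=19; μ^(2)=7; μ^(3)=-29; μ^(4)=-35

((0, 0, 0, 0, 3); (0, 0, 3, 3, 0); (1, 0, 0, 0, 0); (1, 1, 0, 0, 0))


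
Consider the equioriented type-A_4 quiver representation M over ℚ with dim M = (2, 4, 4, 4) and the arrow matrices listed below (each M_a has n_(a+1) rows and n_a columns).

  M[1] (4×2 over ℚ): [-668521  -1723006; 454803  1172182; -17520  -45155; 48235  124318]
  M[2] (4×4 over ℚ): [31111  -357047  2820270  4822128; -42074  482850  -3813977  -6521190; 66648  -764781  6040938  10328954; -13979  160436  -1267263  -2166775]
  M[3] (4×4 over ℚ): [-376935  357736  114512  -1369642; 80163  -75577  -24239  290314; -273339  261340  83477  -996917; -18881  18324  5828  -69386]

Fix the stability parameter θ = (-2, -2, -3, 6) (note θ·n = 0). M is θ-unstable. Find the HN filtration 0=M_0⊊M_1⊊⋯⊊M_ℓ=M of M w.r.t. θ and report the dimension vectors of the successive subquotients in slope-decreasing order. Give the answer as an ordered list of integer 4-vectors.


Interval decomposition of M: I[1,4]^2, I[2,4]^2.
HN type (ℓ=3): μ^(1)=6; μ^(2)=-7/3; μ^(3)=-5/2

((0, 0, 0, 4); (2, 2, 2, 0); (0, 2, 2, 0))


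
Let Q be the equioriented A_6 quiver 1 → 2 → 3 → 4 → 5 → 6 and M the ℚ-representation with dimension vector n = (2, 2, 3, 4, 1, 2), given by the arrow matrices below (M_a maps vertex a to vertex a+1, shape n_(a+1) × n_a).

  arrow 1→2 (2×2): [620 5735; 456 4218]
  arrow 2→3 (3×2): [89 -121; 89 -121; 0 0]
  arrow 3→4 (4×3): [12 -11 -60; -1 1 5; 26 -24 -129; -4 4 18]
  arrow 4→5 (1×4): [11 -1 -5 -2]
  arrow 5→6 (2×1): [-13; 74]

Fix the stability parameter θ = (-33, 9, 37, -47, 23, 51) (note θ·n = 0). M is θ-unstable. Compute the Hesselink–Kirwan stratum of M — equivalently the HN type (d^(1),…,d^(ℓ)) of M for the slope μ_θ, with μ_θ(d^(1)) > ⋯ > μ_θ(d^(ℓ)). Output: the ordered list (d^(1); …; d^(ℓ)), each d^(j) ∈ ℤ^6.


Barcode: M ≅ I[1,1], I[1,6], I[2,2], I[3,4]^2, I[4,4], I[6,6]. HN layers by μ_θ (7 steps, strictly decreasing):
  μ^(1)=51; μ^(2)=23; μ^(3)=9; μ^(4)=-1/3; μ^(5)=-5; μ^(6)=-33; μ^(7)=-47

((0, 0, 0, 0, 0, 2); (0, 0, 0, 0, 1, 0); (0, 1, 0, 0, 0, 0); (0, 1, 1, 1, 0, 0); (0, 0, 2, 2, 0, 0); (2, 0, 0, 0, 0, 0); (0, 0, 0, 1, 0, 0))


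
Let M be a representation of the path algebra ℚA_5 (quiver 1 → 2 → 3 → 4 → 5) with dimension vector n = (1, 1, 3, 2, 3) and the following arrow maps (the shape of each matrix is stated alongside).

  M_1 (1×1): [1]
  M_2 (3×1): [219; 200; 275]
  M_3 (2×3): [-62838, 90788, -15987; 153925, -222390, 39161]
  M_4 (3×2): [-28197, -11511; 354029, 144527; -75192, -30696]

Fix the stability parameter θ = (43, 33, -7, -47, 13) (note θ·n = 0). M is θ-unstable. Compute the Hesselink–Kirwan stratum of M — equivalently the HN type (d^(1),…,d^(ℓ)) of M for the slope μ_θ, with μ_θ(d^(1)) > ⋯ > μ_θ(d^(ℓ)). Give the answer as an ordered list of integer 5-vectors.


Barcode: M ≅ I[1,5], I[3,3], I[3,4], I[5,5]^2. HN layers by μ_θ (4 steps, strictly decreasing):
  μ^(1)=13; μ^(2)=11/2; μ^(3)=-7; μ^(4)=-27

((0, 0, 0, 0, 3); (1, 1, 1, 1, 0); (0, 0, 1, 0, 0); (0, 0, 1, 1, 0))


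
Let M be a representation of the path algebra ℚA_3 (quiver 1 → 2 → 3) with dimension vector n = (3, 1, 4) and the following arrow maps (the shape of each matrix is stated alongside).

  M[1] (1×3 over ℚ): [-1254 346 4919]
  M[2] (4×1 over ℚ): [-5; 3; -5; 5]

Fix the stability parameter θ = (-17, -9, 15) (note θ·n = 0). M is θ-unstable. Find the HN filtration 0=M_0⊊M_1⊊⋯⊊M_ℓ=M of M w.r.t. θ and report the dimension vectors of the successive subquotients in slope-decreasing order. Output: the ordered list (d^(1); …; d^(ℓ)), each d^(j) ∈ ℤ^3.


Interval decomposition of M: I[1,1]^2, I[1,3], I[3,3]^3.
HN type (ℓ=3): μ^(1)=15; μ^(2)=-9; μ^(3)=-17

((0, 0, 4); (0, 1, 0); (3, 0, 0))


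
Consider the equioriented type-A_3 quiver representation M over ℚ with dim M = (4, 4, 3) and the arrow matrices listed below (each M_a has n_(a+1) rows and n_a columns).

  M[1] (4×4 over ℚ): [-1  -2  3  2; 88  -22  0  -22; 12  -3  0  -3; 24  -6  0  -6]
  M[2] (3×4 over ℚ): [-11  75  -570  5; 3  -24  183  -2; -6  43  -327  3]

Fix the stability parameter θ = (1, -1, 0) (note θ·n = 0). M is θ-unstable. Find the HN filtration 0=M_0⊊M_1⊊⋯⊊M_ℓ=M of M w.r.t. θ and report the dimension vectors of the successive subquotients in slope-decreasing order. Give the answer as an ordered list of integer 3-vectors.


Barcode: M ≅ I[1,1]^2, I[1,3]^2, I[2,2], I[2,3]. HN layers by μ_θ (3 steps, strictly decreasing):
  μ^(1)=1; μ^(2)=0; μ^(3)=-1

((2, 0, 0); (2, 2, 3); (0, 2, 0))


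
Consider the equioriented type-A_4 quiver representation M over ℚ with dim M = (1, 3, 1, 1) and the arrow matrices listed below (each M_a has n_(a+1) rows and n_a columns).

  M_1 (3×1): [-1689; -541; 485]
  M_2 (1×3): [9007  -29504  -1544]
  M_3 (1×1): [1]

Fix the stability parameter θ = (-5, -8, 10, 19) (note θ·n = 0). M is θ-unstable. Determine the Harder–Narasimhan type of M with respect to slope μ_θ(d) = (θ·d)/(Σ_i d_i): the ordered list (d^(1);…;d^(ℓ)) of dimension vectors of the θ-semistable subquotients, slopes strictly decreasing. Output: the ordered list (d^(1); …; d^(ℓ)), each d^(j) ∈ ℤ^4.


Via rank(M_{q-1}∘⋯∘M_p): M ≅ I[1,4], I[2,2]^2.
μ_θ-semistable layers: μ^(1)=19; μ^(2)=10; μ^(3)=-13/2; μ^(4)=-8

((0, 0, 0, 1); (0, 0, 1, 0); (1, 1, 0, 0); (0, 2, 0, 0))


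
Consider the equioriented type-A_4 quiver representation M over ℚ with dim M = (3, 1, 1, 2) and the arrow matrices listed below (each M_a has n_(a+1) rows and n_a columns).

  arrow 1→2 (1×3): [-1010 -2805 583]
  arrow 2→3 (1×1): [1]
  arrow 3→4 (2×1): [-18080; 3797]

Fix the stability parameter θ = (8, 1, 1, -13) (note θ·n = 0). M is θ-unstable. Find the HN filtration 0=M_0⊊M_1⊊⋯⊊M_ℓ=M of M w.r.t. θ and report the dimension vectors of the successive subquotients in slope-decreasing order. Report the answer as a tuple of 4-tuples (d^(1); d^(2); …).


Via rank(M_{q-1}∘⋯∘M_p): M ≅ I[1,1]^2, I[1,4], I[4,4].
μ_θ-semistable layers: μ^(1)=8; μ^(2)=-3/4; μ^(3)=-13

((2, 0, 0, 0); (1, 1, 1, 1); (0, 0, 0, 1))


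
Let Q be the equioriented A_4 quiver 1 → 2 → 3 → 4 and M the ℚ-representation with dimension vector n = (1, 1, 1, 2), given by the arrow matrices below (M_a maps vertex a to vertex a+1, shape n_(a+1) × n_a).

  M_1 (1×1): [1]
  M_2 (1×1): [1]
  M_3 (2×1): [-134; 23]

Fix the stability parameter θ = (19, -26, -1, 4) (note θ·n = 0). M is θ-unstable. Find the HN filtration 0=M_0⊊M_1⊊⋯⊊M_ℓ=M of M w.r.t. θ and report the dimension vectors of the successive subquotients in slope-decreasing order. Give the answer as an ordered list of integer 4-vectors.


Interval decomposition of M: I[1,4], I[4,4].
HN type (ℓ=3): μ^(1)=4; μ^(2)=-1; μ^(3)=-7/2

((0, 0, 0, 2); (0, 0, 1, 0); (1, 1, 0, 0))


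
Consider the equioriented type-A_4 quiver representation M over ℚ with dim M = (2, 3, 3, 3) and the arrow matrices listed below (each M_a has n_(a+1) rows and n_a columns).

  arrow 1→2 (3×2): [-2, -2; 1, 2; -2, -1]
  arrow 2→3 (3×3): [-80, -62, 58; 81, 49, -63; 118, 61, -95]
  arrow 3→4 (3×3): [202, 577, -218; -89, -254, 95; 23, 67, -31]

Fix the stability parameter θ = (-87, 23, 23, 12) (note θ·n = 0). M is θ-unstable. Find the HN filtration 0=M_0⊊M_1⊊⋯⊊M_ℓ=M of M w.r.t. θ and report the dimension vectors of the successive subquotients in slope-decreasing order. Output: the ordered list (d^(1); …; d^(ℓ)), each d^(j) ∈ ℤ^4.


Via rank(M_{q-1}∘⋯∘M_p): M ≅ I[1,4]^2, I[2,2], I[3,4].
μ_θ-semistable layers: μ^(1)=23; μ^(2)=58/3; μ^(3)=35/2; μ^(4)=-87

((0, 1, 0, 0); (0, 2, 2, 2); (0, 0, 1, 1); (2, 0, 0, 0))


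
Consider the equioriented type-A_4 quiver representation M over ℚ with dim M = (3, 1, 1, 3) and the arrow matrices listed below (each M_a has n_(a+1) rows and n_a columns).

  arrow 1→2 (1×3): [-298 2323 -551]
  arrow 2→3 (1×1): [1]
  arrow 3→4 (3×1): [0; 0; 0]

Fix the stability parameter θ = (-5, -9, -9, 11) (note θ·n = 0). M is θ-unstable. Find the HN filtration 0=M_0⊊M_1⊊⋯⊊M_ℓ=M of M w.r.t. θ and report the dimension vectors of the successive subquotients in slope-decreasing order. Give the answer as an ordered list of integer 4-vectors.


Barcode: M ≅ I[1,1]^2, I[1,3], I[4,4]^3. HN layers by μ_θ (3 steps, strictly decreasing):
  μ^(1)=11; μ^(2)=-5; μ^(3)=-23/3

((0, 0, 0, 3); (2, 0, 0, 0); (1, 1, 1, 0))


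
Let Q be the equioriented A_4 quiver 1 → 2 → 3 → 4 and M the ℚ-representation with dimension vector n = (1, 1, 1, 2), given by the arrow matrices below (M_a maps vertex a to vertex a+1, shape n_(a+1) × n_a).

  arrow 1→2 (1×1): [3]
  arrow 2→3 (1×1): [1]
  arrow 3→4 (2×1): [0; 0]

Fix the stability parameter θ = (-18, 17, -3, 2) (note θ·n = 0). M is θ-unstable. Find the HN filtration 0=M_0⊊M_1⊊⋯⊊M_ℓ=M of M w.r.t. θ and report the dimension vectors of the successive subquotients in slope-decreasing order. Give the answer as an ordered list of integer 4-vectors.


Via rank(M_{q-1}∘⋯∘M_p): M ≅ I[1,3], I[4,4]^2.
μ_θ-semistable layers: μ^(1)=7; μ^(2)=2; μ^(3)=-18

((0, 1, 1, 0); (0, 0, 0, 2); (1, 0, 0, 0))


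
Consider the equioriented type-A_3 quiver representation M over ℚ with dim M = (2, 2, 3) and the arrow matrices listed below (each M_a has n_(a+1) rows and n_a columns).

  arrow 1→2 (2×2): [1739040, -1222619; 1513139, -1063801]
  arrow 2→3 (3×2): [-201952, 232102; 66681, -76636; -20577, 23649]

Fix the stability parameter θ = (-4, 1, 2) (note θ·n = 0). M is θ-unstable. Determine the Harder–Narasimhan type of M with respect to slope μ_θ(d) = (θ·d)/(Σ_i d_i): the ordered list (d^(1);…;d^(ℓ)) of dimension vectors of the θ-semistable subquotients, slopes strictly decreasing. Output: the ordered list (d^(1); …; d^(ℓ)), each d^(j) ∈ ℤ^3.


Barcode: M ≅ I[1,3]^2, I[3,3]. HN layers by μ_θ (3 steps, strictly decreasing):
  μ^(1)=2; μ^(2)=1; μ^(3)=-4

((0, 0, 3); (0, 2, 0); (2, 0, 0))


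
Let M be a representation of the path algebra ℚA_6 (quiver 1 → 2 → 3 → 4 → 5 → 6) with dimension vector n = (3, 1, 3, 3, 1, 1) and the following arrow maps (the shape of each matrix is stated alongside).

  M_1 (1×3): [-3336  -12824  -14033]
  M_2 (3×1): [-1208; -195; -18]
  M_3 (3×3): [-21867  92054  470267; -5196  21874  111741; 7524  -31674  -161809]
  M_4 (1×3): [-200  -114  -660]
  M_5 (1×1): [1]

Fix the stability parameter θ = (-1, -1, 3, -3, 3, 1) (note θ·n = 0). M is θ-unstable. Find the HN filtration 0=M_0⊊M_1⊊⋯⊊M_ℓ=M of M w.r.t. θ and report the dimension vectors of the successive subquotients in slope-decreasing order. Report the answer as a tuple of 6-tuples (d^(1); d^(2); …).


Barcode: M ≅ I[1,1]^2, I[1,3], I[3,4], I[3,6], I[4,4]. HN layers by μ_θ (5 steps, strictly decreasing):
  μ^(1)=3; μ^(2)=2; μ^(3)=0; μ^(4)=-1; μ^(5)=-3

((0, 0, 1, 0, 0, 0); (0, 0, 0, 0, 1, 1); (0, 0, 2, 2, 0, 0); (3, 1, 0, 0, 0, 0); (0, 0, 0, 1, 0, 0))


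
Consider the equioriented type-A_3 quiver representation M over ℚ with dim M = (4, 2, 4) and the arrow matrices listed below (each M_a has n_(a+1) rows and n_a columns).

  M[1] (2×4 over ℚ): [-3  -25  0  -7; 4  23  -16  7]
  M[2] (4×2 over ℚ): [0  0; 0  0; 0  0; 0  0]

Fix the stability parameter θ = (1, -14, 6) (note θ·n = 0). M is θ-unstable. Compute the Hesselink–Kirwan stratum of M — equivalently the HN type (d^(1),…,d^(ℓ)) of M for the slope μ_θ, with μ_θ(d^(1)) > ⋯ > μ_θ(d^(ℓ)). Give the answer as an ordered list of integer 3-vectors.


Interval decomposition of M: I[1,1]^2, I[1,2]^2, I[3,3]^4.
HN type (ℓ=3): μ^(1)=6; μ^(2)=1; μ^(3)=-13/2

((0, 0, 4); (2, 0, 0); (2, 2, 0))


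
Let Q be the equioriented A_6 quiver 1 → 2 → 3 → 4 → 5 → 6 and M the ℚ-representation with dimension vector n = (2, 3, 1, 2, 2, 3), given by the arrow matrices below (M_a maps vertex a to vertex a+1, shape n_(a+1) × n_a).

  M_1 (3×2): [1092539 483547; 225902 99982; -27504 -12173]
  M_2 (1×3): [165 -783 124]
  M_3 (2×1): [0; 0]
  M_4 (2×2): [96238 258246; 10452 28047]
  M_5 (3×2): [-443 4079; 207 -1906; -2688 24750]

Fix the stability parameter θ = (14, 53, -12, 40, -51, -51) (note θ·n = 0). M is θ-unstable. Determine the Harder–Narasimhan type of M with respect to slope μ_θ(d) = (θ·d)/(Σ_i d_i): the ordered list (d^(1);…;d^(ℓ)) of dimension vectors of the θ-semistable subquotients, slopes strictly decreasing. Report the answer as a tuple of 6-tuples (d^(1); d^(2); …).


Barcode: M ≅ I[1,2], I[1,3], I[2,2], I[4,6]^2, I[6,6]. HN layers by μ_θ (5 steps, strictly decreasing):
  μ^(1)=53; μ^(2)=41/2; μ^(3)=14; μ^(4)=-62/3; μ^(5)=-51

((0, 2, 0, 0, 0, 0); (0, 1, 1, 0, 0, 0); (2, 0, 0, 0, 0, 0); (0, 0, 0, 2, 2, 2); (0, 0, 0, 0, 0, 1))


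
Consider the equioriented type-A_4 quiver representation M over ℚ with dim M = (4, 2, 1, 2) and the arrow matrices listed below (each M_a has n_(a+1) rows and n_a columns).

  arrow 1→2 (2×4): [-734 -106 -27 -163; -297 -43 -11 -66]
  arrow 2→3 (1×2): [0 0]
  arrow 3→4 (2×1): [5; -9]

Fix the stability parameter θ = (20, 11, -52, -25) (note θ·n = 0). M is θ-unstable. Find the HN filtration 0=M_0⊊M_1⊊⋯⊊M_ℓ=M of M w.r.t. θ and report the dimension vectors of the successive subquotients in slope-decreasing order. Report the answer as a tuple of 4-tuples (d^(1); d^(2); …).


Barcode: M ≅ I[1,1]^2, I[1,2]^2, I[3,4], I[4,4]. HN layers by μ_θ (4 steps, strictly decreasing):
  μ^(1)=20; μ^(2)=31/2; μ^(3)=-25; μ^(4)=-52

((2, 0, 0, 0); (2, 2, 0, 0); (0, 0, 0, 2); (0, 0, 1, 0))


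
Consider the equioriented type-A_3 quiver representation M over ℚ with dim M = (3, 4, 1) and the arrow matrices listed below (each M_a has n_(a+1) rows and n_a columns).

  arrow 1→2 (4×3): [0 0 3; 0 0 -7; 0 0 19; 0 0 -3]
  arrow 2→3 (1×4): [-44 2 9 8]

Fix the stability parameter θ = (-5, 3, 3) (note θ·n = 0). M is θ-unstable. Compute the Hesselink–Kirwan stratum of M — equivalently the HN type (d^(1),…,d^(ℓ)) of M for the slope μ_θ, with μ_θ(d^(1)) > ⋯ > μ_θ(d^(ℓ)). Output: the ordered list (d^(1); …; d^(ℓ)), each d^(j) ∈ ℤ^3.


Interval decomposition of M: I[1,1]^2, I[1,3], I[2,2]^3.
HN type (ℓ=2): μ^(1)=3; μ^(2)=-5

((0, 4, 1); (3, 0, 0))


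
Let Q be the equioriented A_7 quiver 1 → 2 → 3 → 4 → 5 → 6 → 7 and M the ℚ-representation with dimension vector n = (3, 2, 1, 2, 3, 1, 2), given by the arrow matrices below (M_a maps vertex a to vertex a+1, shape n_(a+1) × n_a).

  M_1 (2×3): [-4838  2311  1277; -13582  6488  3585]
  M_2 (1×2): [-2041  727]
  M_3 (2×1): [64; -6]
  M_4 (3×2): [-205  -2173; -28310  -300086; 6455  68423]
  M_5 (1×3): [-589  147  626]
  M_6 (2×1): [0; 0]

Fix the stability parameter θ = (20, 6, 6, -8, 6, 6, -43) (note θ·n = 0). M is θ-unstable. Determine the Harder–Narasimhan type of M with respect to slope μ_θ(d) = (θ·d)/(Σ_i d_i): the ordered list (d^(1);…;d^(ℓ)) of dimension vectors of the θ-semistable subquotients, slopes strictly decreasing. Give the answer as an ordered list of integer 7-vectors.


Barcode: M ≅ I[1,1], I[1,2], I[1,6], I[4,4], I[5,5]^2, I[7,7]^2. HN layers by μ_θ (5 steps, strictly decreasing):
  μ^(1)=20; μ^(2)=13; μ^(3)=6; μ^(4)=-8; μ^(5)=-43

((1, 0, 0, 0, 0, 0, 0); (1, 1, 0, 0, 0, 0, 0); (1, 1, 1, 1, 3, 1, 0); (0, 0, 0, 1, 0, 0, 0); (0, 0, 0, 0, 0, 0, 2))


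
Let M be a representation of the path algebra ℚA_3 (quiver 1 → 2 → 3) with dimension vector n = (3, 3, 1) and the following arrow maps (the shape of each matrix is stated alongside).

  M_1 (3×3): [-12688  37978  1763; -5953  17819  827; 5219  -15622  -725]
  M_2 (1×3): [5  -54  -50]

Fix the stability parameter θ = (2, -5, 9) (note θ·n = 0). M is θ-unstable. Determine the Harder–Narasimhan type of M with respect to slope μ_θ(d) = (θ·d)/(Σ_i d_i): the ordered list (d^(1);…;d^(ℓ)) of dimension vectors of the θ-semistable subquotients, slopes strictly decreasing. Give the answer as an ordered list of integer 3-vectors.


Barcode: M ≅ I[1,2]^2, I[1,3]. HN layers by μ_θ (2 steps, strictly decreasing):
  μ^(1)=9; μ^(2)=-3/2

((0, 0, 1); (3, 3, 0))


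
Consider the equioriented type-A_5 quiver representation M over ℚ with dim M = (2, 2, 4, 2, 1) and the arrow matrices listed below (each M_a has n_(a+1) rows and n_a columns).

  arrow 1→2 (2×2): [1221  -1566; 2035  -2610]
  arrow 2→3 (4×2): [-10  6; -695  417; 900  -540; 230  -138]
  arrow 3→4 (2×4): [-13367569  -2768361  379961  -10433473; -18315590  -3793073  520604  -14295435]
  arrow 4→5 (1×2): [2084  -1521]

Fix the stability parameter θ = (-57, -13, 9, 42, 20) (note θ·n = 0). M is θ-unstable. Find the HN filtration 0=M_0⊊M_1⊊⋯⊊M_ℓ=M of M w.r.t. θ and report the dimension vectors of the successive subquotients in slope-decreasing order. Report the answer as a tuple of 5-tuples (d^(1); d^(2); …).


Barcode: M ≅ I[1,1], I[1,2], I[2,5], I[3,3]^2, I[3,4]. HN layers by μ_θ (5 steps, strictly decreasing):
  μ^(1)=42; μ^(2)=31; μ^(3)=9; μ^(4)=-13; μ^(5)=-57

((0, 0, 0, 1, 0); (0, 0, 0, 1, 1); (0, 0, 4, 0, 0); (0, 2, 0, 0, 0); (2, 0, 0, 0, 0))


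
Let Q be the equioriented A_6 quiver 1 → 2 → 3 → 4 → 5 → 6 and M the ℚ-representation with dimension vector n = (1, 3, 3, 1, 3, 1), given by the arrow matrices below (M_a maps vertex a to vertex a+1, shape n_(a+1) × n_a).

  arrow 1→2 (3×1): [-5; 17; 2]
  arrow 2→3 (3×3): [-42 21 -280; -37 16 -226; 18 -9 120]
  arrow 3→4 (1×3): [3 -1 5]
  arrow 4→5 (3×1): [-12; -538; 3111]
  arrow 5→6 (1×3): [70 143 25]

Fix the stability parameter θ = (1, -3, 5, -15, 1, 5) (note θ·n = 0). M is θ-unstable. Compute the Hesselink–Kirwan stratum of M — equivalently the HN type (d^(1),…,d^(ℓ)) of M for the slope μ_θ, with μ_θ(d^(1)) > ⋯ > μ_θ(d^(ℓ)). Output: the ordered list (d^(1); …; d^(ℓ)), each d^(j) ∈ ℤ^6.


Via rank(M_{q-1}∘⋯∘M_p): M ≅ I[1,6], I[2,2], I[2,3], I[3,3], I[5,5]^2.
μ_θ-semistable layers: μ^(1)=5; μ^(2)=1; μ^(3)=-3

((0, 0, 2, 0, 0, 1); (0, 0, 0, 0, 3, 0); (1, 3, 1, 1, 0, 0))


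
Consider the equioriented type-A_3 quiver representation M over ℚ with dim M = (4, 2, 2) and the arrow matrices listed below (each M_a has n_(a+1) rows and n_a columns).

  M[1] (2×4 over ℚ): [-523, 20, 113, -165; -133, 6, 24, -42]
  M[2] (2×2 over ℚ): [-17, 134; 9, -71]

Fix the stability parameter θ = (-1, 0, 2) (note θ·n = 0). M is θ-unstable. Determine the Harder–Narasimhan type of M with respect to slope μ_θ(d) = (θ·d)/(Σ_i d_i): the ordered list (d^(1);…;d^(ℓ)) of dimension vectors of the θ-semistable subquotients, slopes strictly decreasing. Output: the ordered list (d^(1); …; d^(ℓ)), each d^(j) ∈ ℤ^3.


Interval decomposition of M: I[1,1]^2, I[1,3]^2.
HN type (ℓ=3): μ^(1)=2; μ^(2)=0; μ^(3)=-1

((0, 0, 2); (0, 2, 0); (4, 0, 0))


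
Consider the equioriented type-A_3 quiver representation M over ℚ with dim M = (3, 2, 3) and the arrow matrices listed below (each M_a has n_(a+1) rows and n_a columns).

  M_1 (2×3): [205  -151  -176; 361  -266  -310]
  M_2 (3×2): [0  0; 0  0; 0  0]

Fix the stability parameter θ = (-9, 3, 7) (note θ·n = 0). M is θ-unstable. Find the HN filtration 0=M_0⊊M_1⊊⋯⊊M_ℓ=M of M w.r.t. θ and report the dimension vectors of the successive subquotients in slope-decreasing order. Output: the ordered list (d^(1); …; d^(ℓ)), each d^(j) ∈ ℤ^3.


Barcode: M ≅ I[1,1], I[1,2]^2, I[3,3]^3. HN layers by μ_θ (3 steps, strictly decreasing):
  μ^(1)=7; μ^(2)=3; μ^(3)=-9

((0, 0, 3); (0, 2, 0); (3, 0, 0))


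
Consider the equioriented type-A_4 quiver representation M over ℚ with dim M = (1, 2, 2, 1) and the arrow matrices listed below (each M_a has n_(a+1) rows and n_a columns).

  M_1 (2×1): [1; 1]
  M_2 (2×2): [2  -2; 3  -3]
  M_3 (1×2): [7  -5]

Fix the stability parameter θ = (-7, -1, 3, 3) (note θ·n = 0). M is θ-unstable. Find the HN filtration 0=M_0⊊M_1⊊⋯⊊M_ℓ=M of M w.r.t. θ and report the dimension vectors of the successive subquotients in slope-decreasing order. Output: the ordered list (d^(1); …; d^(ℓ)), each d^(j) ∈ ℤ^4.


Barcode: M ≅ I[1,2], I[2,4], I[3,3]. HN layers by μ_θ (3 steps, strictly decreasing):
  μ^(1)=3; μ^(2)=-1; μ^(3)=-7

((0, 0, 2, 1); (0, 2, 0, 0); (1, 0, 0, 0))


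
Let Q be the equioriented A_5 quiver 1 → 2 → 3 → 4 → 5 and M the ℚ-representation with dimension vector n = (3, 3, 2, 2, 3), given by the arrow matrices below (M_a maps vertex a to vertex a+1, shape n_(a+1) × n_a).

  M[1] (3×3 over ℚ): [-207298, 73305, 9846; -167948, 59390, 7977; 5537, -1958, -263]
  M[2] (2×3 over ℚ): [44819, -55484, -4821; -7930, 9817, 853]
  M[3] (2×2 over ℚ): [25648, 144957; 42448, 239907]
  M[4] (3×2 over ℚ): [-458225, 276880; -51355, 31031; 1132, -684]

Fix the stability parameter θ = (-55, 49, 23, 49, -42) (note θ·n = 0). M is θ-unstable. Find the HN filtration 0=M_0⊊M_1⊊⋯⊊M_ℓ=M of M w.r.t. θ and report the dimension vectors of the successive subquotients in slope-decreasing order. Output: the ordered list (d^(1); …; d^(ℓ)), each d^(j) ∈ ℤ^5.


Interval decomposition of M: I[1,2], I[1,3], I[1,5], I[4,5], I[5,5].
HN type (ℓ=6): μ^(1)=49; μ^(2)=36; μ^(3)=79/4; μ^(4)=7/2; μ^(5)=-42; μ^(6)=-55

((0, 1, 0, 0, 0); (0, 1, 1, 0, 0); (0, 1, 1, 1, 1); (0, 0, 0, 1, 1); (0, 0, 0, 0, 1); (3, 0, 0, 0, 0))
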